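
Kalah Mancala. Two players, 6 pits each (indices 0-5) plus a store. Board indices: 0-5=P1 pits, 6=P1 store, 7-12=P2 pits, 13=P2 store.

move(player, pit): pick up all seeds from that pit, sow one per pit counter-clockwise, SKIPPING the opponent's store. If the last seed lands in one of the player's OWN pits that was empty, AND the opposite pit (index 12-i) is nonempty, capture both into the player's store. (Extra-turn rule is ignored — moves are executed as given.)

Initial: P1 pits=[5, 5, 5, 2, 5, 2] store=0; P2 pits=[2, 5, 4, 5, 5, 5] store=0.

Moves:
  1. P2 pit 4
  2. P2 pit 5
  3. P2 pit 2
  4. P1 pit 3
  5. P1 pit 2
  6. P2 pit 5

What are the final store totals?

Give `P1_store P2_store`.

Answer: 2 4

Derivation:
Move 1: P2 pit4 -> P1=[6,6,6,2,5,2](0) P2=[2,5,4,5,0,6](1)
Move 2: P2 pit5 -> P1=[7,7,7,3,6,2](0) P2=[2,5,4,5,0,0](2)
Move 3: P2 pit2 -> P1=[7,7,7,3,6,2](0) P2=[2,5,0,6,1,1](3)
Move 4: P1 pit3 -> P1=[7,7,7,0,7,3](1) P2=[2,5,0,6,1,1](3)
Move 5: P1 pit2 -> P1=[7,7,0,1,8,4](2) P2=[3,6,1,6,1,1](3)
Move 6: P2 pit5 -> P1=[7,7,0,1,8,4](2) P2=[3,6,1,6,1,0](4)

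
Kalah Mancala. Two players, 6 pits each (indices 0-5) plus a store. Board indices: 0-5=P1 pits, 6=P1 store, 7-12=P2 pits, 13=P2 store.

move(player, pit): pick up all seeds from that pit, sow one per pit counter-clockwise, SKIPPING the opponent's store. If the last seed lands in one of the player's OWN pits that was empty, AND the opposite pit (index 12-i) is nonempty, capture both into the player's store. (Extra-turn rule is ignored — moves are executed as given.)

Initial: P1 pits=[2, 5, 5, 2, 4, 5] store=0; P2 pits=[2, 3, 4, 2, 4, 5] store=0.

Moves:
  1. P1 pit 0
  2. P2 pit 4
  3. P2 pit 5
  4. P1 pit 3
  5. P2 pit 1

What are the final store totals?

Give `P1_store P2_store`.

Move 1: P1 pit0 -> P1=[0,6,6,2,4,5](0) P2=[2,3,4,2,4,5](0)
Move 2: P2 pit4 -> P1=[1,7,6,2,4,5](0) P2=[2,3,4,2,0,6](1)
Move 3: P2 pit5 -> P1=[2,8,7,3,5,5](0) P2=[2,3,4,2,0,0](2)
Move 4: P1 pit3 -> P1=[2,8,7,0,6,6](1) P2=[2,3,4,2,0,0](2)
Move 5: P2 pit1 -> P1=[2,0,7,0,6,6](1) P2=[2,0,5,3,0,0](11)

Answer: 1 11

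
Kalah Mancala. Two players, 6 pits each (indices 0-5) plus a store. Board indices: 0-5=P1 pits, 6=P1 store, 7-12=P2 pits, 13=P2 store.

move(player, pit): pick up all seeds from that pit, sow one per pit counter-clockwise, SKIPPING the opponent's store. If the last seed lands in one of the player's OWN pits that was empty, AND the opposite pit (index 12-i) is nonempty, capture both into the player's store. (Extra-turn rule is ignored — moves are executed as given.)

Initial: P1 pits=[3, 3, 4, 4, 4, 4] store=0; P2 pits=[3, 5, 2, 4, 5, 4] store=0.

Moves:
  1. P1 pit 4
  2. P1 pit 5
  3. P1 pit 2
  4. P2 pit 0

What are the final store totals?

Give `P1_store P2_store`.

Answer: 3 0

Derivation:
Move 1: P1 pit4 -> P1=[3,3,4,4,0,5](1) P2=[4,6,2,4,5,4](0)
Move 2: P1 pit5 -> P1=[3,3,4,4,0,0](2) P2=[5,7,3,5,5,4](0)
Move 3: P1 pit2 -> P1=[3,3,0,5,1,1](3) P2=[5,7,3,5,5,4](0)
Move 4: P2 pit0 -> P1=[3,3,0,5,1,1](3) P2=[0,8,4,6,6,5](0)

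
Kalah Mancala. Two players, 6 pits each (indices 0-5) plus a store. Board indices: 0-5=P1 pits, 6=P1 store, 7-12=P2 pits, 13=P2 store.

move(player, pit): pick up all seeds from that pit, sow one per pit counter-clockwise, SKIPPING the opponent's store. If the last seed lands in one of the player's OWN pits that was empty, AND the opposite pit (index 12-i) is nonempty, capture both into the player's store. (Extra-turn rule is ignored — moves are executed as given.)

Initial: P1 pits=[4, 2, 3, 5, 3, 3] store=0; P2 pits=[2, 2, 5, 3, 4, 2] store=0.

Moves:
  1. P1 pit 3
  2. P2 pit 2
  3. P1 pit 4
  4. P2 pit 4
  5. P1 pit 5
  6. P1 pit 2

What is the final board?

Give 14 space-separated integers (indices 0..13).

Answer: 6 3 0 1 1 1 4 5 5 1 5 0 4 2

Derivation:
Move 1: P1 pit3 -> P1=[4,2,3,0,4,4](1) P2=[3,3,5,3,4,2](0)
Move 2: P2 pit2 -> P1=[5,2,3,0,4,4](1) P2=[3,3,0,4,5,3](1)
Move 3: P1 pit4 -> P1=[5,2,3,0,0,5](2) P2=[4,4,0,4,5,3](1)
Move 4: P2 pit4 -> P1=[6,3,4,0,0,5](2) P2=[4,4,0,4,0,4](2)
Move 5: P1 pit5 -> P1=[6,3,4,0,0,0](3) P2=[5,5,1,5,0,4](2)
Move 6: P1 pit2 -> P1=[6,3,0,1,1,1](4) P2=[5,5,1,5,0,4](2)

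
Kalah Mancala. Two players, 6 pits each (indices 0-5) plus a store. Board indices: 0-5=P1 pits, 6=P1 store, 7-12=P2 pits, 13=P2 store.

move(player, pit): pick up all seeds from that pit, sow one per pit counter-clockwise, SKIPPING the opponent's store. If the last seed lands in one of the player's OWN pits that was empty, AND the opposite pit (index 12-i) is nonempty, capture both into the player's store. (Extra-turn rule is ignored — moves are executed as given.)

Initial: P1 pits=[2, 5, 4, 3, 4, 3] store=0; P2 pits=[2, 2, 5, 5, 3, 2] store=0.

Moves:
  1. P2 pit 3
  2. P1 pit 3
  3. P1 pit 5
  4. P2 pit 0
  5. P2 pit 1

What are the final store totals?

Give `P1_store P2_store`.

Move 1: P2 pit3 -> P1=[3,6,4,3,4,3](0) P2=[2,2,5,0,4,3](1)
Move 2: P1 pit3 -> P1=[3,6,4,0,5,4](1) P2=[2,2,5,0,4,3](1)
Move 3: P1 pit5 -> P1=[3,6,4,0,5,0](2) P2=[3,3,6,0,4,3](1)
Move 4: P2 pit0 -> P1=[3,6,0,0,5,0](2) P2=[0,4,7,0,4,3](6)
Move 5: P2 pit1 -> P1=[3,6,0,0,5,0](2) P2=[0,0,8,1,5,4](6)

Answer: 2 6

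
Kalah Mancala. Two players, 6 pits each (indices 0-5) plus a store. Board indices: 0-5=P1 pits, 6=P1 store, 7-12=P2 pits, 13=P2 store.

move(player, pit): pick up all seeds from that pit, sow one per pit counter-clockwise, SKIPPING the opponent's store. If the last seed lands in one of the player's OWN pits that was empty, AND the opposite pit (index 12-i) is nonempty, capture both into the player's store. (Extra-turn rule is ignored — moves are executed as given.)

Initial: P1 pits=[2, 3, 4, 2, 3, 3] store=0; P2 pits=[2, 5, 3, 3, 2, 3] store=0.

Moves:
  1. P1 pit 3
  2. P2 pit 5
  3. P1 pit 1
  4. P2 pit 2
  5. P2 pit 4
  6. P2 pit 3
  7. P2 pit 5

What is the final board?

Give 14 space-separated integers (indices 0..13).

Move 1: P1 pit3 -> P1=[2,3,4,0,4,4](0) P2=[2,5,3,3,2,3](0)
Move 2: P2 pit5 -> P1=[3,4,4,0,4,4](0) P2=[2,5,3,3,2,0](1)
Move 3: P1 pit1 -> P1=[3,0,5,1,5,5](0) P2=[2,5,3,3,2,0](1)
Move 4: P2 pit2 -> P1=[0,0,5,1,5,5](0) P2=[2,5,0,4,3,0](5)
Move 5: P2 pit4 -> P1=[1,0,5,1,5,5](0) P2=[2,5,0,4,0,1](6)
Move 6: P2 pit3 -> P1=[2,0,5,1,5,5](0) P2=[2,5,0,0,1,2](7)
Move 7: P2 pit5 -> P1=[3,0,5,1,5,5](0) P2=[2,5,0,0,1,0](8)

Answer: 3 0 5 1 5 5 0 2 5 0 0 1 0 8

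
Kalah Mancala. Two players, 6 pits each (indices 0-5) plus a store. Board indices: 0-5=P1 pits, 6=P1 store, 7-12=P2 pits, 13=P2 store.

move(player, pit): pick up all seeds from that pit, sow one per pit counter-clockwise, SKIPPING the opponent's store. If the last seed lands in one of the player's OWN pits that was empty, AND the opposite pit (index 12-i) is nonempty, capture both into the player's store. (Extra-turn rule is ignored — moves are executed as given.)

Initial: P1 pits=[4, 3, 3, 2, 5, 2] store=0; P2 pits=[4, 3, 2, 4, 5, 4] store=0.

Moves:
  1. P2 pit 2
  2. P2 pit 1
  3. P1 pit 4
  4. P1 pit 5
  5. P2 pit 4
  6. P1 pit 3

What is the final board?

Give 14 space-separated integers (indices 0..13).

Answer: 5 4 4 0 2 1 3 6 2 2 6 0 5 1

Derivation:
Move 1: P2 pit2 -> P1=[4,3,3,2,5,2](0) P2=[4,3,0,5,6,4](0)
Move 2: P2 pit1 -> P1=[4,3,3,2,5,2](0) P2=[4,0,1,6,7,4](0)
Move 3: P1 pit4 -> P1=[4,3,3,2,0,3](1) P2=[5,1,2,6,7,4](0)
Move 4: P1 pit5 -> P1=[4,3,3,2,0,0](2) P2=[6,2,2,6,7,4](0)
Move 5: P2 pit4 -> P1=[5,4,4,3,1,0](2) P2=[6,2,2,6,0,5](1)
Move 6: P1 pit3 -> P1=[5,4,4,0,2,1](3) P2=[6,2,2,6,0,5](1)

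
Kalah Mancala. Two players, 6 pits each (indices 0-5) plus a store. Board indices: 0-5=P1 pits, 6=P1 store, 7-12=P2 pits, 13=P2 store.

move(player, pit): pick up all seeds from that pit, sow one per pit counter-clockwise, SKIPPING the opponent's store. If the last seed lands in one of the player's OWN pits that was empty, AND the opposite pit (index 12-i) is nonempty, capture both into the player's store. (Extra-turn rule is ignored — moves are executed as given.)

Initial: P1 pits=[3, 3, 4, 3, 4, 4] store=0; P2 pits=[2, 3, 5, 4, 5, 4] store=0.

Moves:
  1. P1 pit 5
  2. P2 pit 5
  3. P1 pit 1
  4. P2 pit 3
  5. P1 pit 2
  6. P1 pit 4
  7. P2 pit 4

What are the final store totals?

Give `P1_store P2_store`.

Answer: 7 3

Derivation:
Move 1: P1 pit5 -> P1=[3,3,4,3,4,0](1) P2=[3,4,6,4,5,4](0)
Move 2: P2 pit5 -> P1=[4,4,5,3,4,0](1) P2=[3,4,6,4,5,0](1)
Move 3: P1 pit1 -> P1=[4,0,6,4,5,0](5) P2=[0,4,6,4,5,0](1)
Move 4: P2 pit3 -> P1=[5,0,6,4,5,0](5) P2=[0,4,6,0,6,1](2)
Move 5: P1 pit2 -> P1=[5,0,0,5,6,1](6) P2=[1,5,6,0,6,1](2)
Move 6: P1 pit4 -> P1=[5,0,0,5,0,2](7) P2=[2,6,7,1,6,1](2)
Move 7: P2 pit4 -> P1=[6,1,1,6,0,2](7) P2=[2,6,7,1,0,2](3)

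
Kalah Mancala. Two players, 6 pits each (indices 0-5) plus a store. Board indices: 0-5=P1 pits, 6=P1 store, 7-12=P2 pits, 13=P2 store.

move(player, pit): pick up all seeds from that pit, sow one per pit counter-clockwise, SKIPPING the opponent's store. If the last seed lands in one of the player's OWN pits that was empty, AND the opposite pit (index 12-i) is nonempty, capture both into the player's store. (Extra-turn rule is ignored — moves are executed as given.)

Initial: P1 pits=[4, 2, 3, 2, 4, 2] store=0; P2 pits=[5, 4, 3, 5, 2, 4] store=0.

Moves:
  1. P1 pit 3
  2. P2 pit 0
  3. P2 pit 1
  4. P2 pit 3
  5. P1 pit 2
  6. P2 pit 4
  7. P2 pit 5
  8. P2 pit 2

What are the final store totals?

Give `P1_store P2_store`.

Move 1: P1 pit3 -> P1=[4,2,3,0,5,3](0) P2=[5,4,3,5,2,4](0)
Move 2: P2 pit0 -> P1=[4,2,3,0,5,3](0) P2=[0,5,4,6,3,5](0)
Move 3: P2 pit1 -> P1=[4,2,3,0,5,3](0) P2=[0,0,5,7,4,6](1)
Move 4: P2 pit3 -> P1=[5,3,4,1,5,3](0) P2=[0,0,5,0,5,7](2)
Move 5: P1 pit2 -> P1=[5,3,0,2,6,4](1) P2=[0,0,5,0,5,7](2)
Move 6: P2 pit4 -> P1=[6,4,1,2,6,4](1) P2=[0,0,5,0,0,8](3)
Move 7: P2 pit5 -> P1=[7,5,2,3,7,0](1) P2=[0,0,5,0,0,0](10)
Move 8: P2 pit2 -> P1=[8,5,2,3,7,0](1) P2=[0,0,0,1,1,1](11)

Answer: 1 11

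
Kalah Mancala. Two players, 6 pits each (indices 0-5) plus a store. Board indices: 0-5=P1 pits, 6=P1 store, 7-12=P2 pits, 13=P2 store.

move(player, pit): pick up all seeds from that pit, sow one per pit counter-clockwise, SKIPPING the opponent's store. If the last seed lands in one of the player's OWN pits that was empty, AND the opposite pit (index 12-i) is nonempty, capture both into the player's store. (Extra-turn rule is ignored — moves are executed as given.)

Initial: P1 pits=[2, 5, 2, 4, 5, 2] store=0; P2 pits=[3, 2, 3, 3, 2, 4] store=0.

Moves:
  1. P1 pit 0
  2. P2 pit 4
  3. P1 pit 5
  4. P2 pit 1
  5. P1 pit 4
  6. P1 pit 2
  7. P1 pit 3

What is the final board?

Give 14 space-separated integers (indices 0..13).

Move 1: P1 pit0 -> P1=[0,6,3,4,5,2](0) P2=[3,2,3,3,2,4](0)
Move 2: P2 pit4 -> P1=[0,6,3,4,5,2](0) P2=[3,2,3,3,0,5](1)
Move 3: P1 pit5 -> P1=[0,6,3,4,5,0](1) P2=[4,2,3,3,0,5](1)
Move 4: P2 pit1 -> P1=[0,6,3,4,5,0](1) P2=[4,0,4,4,0,5](1)
Move 5: P1 pit4 -> P1=[0,6,3,4,0,1](2) P2=[5,1,5,4,0,5](1)
Move 6: P1 pit2 -> P1=[0,6,0,5,1,2](2) P2=[5,1,5,4,0,5](1)
Move 7: P1 pit3 -> P1=[0,6,0,0,2,3](3) P2=[6,2,5,4,0,5](1)

Answer: 0 6 0 0 2 3 3 6 2 5 4 0 5 1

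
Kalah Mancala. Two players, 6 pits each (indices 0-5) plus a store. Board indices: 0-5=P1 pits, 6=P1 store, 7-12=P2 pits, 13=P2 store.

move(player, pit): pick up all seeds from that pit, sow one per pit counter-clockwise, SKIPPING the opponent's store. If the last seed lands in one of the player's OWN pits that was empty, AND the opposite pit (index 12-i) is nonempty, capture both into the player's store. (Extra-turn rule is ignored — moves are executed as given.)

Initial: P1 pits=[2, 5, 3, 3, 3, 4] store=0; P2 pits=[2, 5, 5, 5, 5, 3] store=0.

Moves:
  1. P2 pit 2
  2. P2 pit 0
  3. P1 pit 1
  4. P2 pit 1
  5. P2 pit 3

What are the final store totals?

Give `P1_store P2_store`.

Answer: 1 7

Derivation:
Move 1: P2 pit2 -> P1=[3,5,3,3,3,4](0) P2=[2,5,0,6,6,4](1)
Move 2: P2 pit0 -> P1=[3,5,3,0,3,4](0) P2=[0,6,0,6,6,4](5)
Move 3: P1 pit1 -> P1=[3,0,4,1,4,5](1) P2=[0,6,0,6,6,4](5)
Move 4: P2 pit1 -> P1=[4,0,4,1,4,5](1) P2=[0,0,1,7,7,5](6)
Move 5: P2 pit3 -> P1=[5,1,5,2,4,5](1) P2=[0,0,1,0,8,6](7)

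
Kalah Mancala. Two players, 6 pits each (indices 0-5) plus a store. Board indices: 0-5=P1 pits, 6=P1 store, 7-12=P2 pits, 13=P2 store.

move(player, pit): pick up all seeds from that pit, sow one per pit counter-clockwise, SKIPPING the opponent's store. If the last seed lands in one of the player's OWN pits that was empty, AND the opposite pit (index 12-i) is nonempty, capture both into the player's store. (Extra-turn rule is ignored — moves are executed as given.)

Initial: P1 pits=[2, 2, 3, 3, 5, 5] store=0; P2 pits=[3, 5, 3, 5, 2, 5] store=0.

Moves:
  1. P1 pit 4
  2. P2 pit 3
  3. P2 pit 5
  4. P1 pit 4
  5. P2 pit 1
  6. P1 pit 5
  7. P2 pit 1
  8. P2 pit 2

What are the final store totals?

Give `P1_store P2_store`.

Answer: 2 4

Derivation:
Move 1: P1 pit4 -> P1=[2,2,3,3,0,6](1) P2=[4,6,4,5,2,5](0)
Move 2: P2 pit3 -> P1=[3,3,3,3,0,6](1) P2=[4,6,4,0,3,6](1)
Move 3: P2 pit5 -> P1=[4,4,4,4,1,6](1) P2=[4,6,4,0,3,0](2)
Move 4: P1 pit4 -> P1=[4,4,4,4,0,7](1) P2=[4,6,4,0,3,0](2)
Move 5: P2 pit1 -> P1=[5,4,4,4,0,7](1) P2=[4,0,5,1,4,1](3)
Move 6: P1 pit5 -> P1=[5,4,4,4,0,0](2) P2=[5,1,6,2,5,2](3)
Move 7: P2 pit1 -> P1=[5,4,4,4,0,0](2) P2=[5,0,7,2,5,2](3)
Move 8: P2 pit2 -> P1=[6,5,5,4,0,0](2) P2=[5,0,0,3,6,3](4)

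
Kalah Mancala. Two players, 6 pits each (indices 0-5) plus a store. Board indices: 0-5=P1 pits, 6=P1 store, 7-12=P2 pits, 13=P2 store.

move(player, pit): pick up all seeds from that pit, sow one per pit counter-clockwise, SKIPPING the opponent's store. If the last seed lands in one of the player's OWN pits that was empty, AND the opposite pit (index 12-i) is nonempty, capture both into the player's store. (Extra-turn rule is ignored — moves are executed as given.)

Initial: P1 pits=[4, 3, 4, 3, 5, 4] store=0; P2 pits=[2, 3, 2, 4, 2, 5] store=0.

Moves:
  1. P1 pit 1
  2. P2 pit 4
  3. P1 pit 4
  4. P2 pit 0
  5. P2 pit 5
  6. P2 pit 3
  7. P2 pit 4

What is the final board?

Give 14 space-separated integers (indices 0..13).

Answer: 6 2 7 5 1 5 1 0 5 4 0 0 2 3

Derivation:
Move 1: P1 pit1 -> P1=[4,0,5,4,6,4](0) P2=[2,3,2,4,2,5](0)
Move 2: P2 pit4 -> P1=[4,0,5,4,6,4](0) P2=[2,3,2,4,0,6](1)
Move 3: P1 pit4 -> P1=[4,0,5,4,0,5](1) P2=[3,4,3,5,0,6](1)
Move 4: P2 pit0 -> P1=[4,0,5,4,0,5](1) P2=[0,5,4,6,0,6](1)
Move 5: P2 pit5 -> P1=[5,1,6,5,1,5](1) P2=[0,5,4,6,0,0](2)
Move 6: P2 pit3 -> P1=[6,2,7,5,1,5](1) P2=[0,5,4,0,1,1](3)
Move 7: P2 pit4 -> P1=[6,2,7,5,1,5](1) P2=[0,5,4,0,0,2](3)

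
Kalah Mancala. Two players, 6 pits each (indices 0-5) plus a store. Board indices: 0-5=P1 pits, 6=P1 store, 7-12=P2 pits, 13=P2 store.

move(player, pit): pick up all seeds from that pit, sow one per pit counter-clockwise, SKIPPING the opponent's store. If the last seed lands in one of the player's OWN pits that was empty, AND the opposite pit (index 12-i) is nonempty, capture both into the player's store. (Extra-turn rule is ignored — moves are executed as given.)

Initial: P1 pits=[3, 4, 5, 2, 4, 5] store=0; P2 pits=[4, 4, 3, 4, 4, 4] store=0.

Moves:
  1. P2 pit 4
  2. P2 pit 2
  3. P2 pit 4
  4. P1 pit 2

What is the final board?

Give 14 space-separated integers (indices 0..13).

Answer: 4 5 0 3 5 6 1 5 4 0 5 0 7 1

Derivation:
Move 1: P2 pit4 -> P1=[4,5,5,2,4,5](0) P2=[4,4,3,4,0,5](1)
Move 2: P2 pit2 -> P1=[4,5,5,2,4,5](0) P2=[4,4,0,5,1,6](1)
Move 3: P2 pit4 -> P1=[4,5,5,2,4,5](0) P2=[4,4,0,5,0,7](1)
Move 4: P1 pit2 -> P1=[4,5,0,3,5,6](1) P2=[5,4,0,5,0,7](1)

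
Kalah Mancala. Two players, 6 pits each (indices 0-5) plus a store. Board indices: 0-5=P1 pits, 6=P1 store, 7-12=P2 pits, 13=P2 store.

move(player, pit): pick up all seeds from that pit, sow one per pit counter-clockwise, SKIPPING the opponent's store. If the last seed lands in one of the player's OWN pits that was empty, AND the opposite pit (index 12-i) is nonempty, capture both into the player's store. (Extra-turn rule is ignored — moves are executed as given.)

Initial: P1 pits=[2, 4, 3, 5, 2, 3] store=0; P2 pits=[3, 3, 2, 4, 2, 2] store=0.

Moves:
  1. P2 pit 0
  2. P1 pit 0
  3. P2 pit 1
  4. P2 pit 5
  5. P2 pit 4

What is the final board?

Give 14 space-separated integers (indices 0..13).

Move 1: P2 pit0 -> P1=[2,4,3,5,2,3](0) P2=[0,4,3,5,2,2](0)
Move 2: P1 pit0 -> P1=[0,5,4,5,2,3](0) P2=[0,4,3,5,2,2](0)
Move 3: P2 pit1 -> P1=[0,5,4,5,2,3](0) P2=[0,0,4,6,3,3](0)
Move 4: P2 pit5 -> P1=[1,6,4,5,2,3](0) P2=[0,0,4,6,3,0](1)
Move 5: P2 pit4 -> P1=[2,6,4,5,2,3](0) P2=[0,0,4,6,0,1](2)

Answer: 2 6 4 5 2 3 0 0 0 4 6 0 1 2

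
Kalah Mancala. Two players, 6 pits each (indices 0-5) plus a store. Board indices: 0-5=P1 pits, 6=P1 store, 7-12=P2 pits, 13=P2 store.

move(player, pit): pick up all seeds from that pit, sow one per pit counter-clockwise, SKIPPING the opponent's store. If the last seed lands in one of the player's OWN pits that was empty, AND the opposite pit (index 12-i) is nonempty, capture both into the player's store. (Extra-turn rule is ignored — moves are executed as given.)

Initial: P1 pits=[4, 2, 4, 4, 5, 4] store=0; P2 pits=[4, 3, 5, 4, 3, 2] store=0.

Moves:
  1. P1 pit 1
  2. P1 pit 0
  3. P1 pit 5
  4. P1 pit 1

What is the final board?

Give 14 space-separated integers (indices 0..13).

Answer: 0 0 7 6 6 0 1 5 4 6 4 3 2 0

Derivation:
Move 1: P1 pit1 -> P1=[4,0,5,5,5,4](0) P2=[4,3,5,4,3,2](0)
Move 2: P1 pit0 -> P1=[0,1,6,6,6,4](0) P2=[4,3,5,4,3,2](0)
Move 3: P1 pit5 -> P1=[0,1,6,6,6,0](1) P2=[5,4,6,4,3,2](0)
Move 4: P1 pit1 -> P1=[0,0,7,6,6,0](1) P2=[5,4,6,4,3,2](0)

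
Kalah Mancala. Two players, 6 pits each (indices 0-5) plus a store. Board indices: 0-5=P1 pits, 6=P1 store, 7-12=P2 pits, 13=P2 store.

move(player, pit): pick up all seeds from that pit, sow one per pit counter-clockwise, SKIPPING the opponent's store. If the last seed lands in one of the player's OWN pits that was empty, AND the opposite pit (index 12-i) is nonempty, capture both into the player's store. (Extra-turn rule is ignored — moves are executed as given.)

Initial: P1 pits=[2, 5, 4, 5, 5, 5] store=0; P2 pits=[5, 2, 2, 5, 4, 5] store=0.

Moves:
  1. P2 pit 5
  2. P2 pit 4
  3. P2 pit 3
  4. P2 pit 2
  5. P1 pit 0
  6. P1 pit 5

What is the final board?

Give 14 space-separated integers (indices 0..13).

Answer: 0 9 6 7 6 0 1 6 3 1 2 3 2 3

Derivation:
Move 1: P2 pit5 -> P1=[3,6,5,6,5,5](0) P2=[5,2,2,5,4,0](1)
Move 2: P2 pit4 -> P1=[4,7,5,6,5,5](0) P2=[5,2,2,5,0,1](2)
Move 3: P2 pit3 -> P1=[5,8,5,6,5,5](0) P2=[5,2,2,0,1,2](3)
Move 4: P2 pit2 -> P1=[5,8,5,6,5,5](0) P2=[5,2,0,1,2,2](3)
Move 5: P1 pit0 -> P1=[0,9,6,7,6,6](0) P2=[5,2,0,1,2,2](3)
Move 6: P1 pit5 -> P1=[0,9,6,7,6,0](1) P2=[6,3,1,2,3,2](3)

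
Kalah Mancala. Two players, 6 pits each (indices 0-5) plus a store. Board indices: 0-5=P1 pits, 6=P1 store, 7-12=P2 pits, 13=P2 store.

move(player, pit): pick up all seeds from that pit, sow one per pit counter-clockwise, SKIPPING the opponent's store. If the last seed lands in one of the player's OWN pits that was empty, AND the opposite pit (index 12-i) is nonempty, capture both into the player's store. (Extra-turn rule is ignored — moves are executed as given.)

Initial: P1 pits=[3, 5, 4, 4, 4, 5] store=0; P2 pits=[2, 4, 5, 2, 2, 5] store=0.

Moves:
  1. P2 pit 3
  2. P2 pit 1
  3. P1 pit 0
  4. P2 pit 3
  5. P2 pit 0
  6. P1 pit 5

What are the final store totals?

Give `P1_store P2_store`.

Move 1: P2 pit3 -> P1=[3,5,4,4,4,5](0) P2=[2,4,5,0,3,6](0)
Move 2: P2 pit1 -> P1=[3,5,4,4,4,5](0) P2=[2,0,6,1,4,7](0)
Move 3: P1 pit0 -> P1=[0,6,5,5,4,5](0) P2=[2,0,6,1,4,7](0)
Move 4: P2 pit3 -> P1=[0,6,5,5,4,5](0) P2=[2,0,6,0,5,7](0)
Move 5: P2 pit0 -> P1=[0,6,5,5,4,5](0) P2=[0,1,7,0,5,7](0)
Move 6: P1 pit5 -> P1=[0,6,5,5,4,0](1) P2=[1,2,8,1,5,7](0)

Answer: 1 0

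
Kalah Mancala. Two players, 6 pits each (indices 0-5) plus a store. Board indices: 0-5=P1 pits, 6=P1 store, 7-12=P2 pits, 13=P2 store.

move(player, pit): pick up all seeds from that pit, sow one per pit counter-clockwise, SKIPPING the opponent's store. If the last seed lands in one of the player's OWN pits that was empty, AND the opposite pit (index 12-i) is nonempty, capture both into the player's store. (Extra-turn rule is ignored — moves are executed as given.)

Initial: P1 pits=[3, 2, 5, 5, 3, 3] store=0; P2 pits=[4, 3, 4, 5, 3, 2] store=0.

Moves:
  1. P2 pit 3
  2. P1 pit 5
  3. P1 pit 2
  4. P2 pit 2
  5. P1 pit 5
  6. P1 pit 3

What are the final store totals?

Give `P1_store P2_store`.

Answer: 4 2

Derivation:
Move 1: P2 pit3 -> P1=[4,3,5,5,3,3](0) P2=[4,3,4,0,4,3](1)
Move 2: P1 pit5 -> P1=[4,3,5,5,3,0](1) P2=[5,4,4,0,4,3](1)
Move 3: P1 pit2 -> P1=[4,3,0,6,4,1](2) P2=[6,4,4,0,4,3](1)
Move 4: P2 pit2 -> P1=[4,3,0,6,4,1](2) P2=[6,4,0,1,5,4](2)
Move 5: P1 pit5 -> P1=[4,3,0,6,4,0](3) P2=[6,4,0,1,5,4](2)
Move 6: P1 pit3 -> P1=[4,3,0,0,5,1](4) P2=[7,5,1,1,5,4](2)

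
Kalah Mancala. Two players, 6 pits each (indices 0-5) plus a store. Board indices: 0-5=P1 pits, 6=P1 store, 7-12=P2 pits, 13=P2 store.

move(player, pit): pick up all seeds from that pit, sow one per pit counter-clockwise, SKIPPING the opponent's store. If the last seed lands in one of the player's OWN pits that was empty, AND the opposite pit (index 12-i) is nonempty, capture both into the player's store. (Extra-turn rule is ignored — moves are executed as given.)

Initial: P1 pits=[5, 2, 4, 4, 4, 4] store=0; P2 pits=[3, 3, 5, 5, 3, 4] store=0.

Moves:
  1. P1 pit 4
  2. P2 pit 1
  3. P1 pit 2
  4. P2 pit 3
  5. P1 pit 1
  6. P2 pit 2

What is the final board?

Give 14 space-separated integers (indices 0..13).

Move 1: P1 pit4 -> P1=[5,2,4,4,0,5](1) P2=[4,4,5,5,3,4](0)
Move 2: P2 pit1 -> P1=[5,2,4,4,0,5](1) P2=[4,0,6,6,4,5](0)
Move 3: P1 pit2 -> P1=[5,2,0,5,1,6](2) P2=[4,0,6,6,4,5](0)
Move 4: P2 pit3 -> P1=[6,3,1,5,1,6](2) P2=[4,0,6,0,5,6](1)
Move 5: P1 pit1 -> P1=[6,0,2,6,2,6](2) P2=[4,0,6,0,5,6](1)
Move 6: P2 pit2 -> P1=[7,1,2,6,2,6](2) P2=[4,0,0,1,6,7](2)

Answer: 7 1 2 6 2 6 2 4 0 0 1 6 7 2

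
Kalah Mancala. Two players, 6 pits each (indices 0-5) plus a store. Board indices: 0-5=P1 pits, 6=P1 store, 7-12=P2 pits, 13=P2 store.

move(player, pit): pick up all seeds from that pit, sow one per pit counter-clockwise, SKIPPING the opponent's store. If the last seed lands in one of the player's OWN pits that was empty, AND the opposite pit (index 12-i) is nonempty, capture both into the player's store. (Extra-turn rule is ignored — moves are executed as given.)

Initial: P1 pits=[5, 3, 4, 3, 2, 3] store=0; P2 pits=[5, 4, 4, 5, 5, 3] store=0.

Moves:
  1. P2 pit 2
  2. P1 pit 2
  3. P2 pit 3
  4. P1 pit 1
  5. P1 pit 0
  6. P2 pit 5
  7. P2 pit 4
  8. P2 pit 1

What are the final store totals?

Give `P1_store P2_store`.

Answer: 2 4

Derivation:
Move 1: P2 pit2 -> P1=[5,3,4,3,2,3](0) P2=[5,4,0,6,6,4](1)
Move 2: P1 pit2 -> P1=[5,3,0,4,3,4](1) P2=[5,4,0,6,6,4](1)
Move 3: P2 pit3 -> P1=[6,4,1,4,3,4](1) P2=[5,4,0,0,7,5](2)
Move 4: P1 pit1 -> P1=[6,0,2,5,4,5](1) P2=[5,4,0,0,7,5](2)
Move 5: P1 pit0 -> P1=[0,1,3,6,5,6](2) P2=[5,4,0,0,7,5](2)
Move 6: P2 pit5 -> P1=[1,2,4,7,5,6](2) P2=[5,4,0,0,7,0](3)
Move 7: P2 pit4 -> P1=[2,3,5,8,6,6](2) P2=[5,4,0,0,0,1](4)
Move 8: P2 pit1 -> P1=[2,3,5,8,6,6](2) P2=[5,0,1,1,1,2](4)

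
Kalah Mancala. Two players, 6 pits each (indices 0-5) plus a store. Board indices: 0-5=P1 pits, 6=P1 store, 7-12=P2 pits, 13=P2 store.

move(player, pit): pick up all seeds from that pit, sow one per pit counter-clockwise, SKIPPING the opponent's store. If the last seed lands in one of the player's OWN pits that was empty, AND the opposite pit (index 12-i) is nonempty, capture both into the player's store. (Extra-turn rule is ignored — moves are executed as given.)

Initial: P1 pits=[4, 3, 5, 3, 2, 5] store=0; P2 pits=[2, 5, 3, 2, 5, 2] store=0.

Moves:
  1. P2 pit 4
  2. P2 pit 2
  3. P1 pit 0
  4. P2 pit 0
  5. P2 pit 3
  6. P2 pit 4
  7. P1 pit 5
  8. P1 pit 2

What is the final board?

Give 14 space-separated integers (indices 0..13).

Move 1: P2 pit4 -> P1=[5,4,6,3,2,5](0) P2=[2,5,3,2,0,3](1)
Move 2: P2 pit2 -> P1=[5,4,6,3,2,5](0) P2=[2,5,0,3,1,4](1)
Move 3: P1 pit0 -> P1=[0,5,7,4,3,6](0) P2=[2,5,0,3,1,4](1)
Move 4: P2 pit0 -> P1=[0,5,7,0,3,6](0) P2=[0,6,0,3,1,4](6)
Move 5: P2 pit3 -> P1=[0,5,7,0,3,6](0) P2=[0,6,0,0,2,5](7)
Move 6: P2 pit4 -> P1=[0,5,7,0,3,6](0) P2=[0,6,0,0,0,6](8)
Move 7: P1 pit5 -> P1=[0,5,7,0,3,0](1) P2=[1,7,1,1,1,6](8)
Move 8: P1 pit2 -> P1=[0,5,0,1,4,1](2) P2=[2,8,2,1,1,6](8)

Answer: 0 5 0 1 4 1 2 2 8 2 1 1 6 8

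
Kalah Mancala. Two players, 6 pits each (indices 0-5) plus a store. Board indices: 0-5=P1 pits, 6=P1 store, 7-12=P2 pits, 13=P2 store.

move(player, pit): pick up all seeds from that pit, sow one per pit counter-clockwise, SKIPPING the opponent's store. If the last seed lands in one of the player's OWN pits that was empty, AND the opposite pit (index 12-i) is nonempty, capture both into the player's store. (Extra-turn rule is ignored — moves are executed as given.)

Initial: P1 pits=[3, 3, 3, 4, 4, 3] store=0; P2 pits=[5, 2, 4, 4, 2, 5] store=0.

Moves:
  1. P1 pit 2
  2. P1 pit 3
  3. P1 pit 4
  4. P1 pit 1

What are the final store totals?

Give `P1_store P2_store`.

Move 1: P1 pit2 -> P1=[3,3,0,5,5,4](0) P2=[5,2,4,4,2,5](0)
Move 2: P1 pit3 -> P1=[3,3,0,0,6,5](1) P2=[6,3,4,4,2,5](0)
Move 3: P1 pit4 -> P1=[3,3,0,0,0,6](2) P2=[7,4,5,5,2,5](0)
Move 4: P1 pit1 -> P1=[3,0,1,1,0,6](7) P2=[7,0,5,5,2,5](0)

Answer: 7 0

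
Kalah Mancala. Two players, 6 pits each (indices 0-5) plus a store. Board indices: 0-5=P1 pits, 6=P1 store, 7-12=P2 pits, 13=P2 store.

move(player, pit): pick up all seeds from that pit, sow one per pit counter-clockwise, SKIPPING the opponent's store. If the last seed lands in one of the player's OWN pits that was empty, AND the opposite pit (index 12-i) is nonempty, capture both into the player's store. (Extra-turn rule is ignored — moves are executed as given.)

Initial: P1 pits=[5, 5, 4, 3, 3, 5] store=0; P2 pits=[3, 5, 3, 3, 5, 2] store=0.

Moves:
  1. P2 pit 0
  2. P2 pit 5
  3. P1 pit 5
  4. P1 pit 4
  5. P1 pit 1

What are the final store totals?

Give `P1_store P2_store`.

Move 1: P2 pit0 -> P1=[5,5,4,3,3,5](0) P2=[0,6,4,4,5,2](0)
Move 2: P2 pit5 -> P1=[6,5,4,3,3,5](0) P2=[0,6,4,4,5,0](1)
Move 3: P1 pit5 -> P1=[6,5,4,3,3,0](1) P2=[1,7,5,5,5,0](1)
Move 4: P1 pit4 -> P1=[6,5,4,3,0,1](2) P2=[2,7,5,5,5,0](1)
Move 5: P1 pit1 -> P1=[6,0,5,4,1,2](3) P2=[2,7,5,5,5,0](1)

Answer: 3 1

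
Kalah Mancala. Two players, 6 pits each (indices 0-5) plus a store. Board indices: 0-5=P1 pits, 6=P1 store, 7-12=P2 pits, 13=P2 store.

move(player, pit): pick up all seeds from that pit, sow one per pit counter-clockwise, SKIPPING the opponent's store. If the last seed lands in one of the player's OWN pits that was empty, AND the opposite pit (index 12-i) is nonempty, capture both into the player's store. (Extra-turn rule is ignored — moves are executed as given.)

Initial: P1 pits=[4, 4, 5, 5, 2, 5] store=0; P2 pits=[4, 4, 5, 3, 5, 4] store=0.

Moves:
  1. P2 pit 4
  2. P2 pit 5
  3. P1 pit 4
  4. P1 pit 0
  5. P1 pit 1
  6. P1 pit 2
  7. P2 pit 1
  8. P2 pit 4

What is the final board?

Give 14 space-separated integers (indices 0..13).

Move 1: P2 pit4 -> P1=[5,5,6,5,2,5](0) P2=[4,4,5,3,0,5](1)
Move 2: P2 pit5 -> P1=[6,6,7,6,2,5](0) P2=[4,4,5,3,0,0](2)
Move 3: P1 pit4 -> P1=[6,6,7,6,0,6](1) P2=[4,4,5,3,0,0](2)
Move 4: P1 pit0 -> P1=[0,7,8,7,1,7](2) P2=[4,4,5,3,0,0](2)
Move 5: P1 pit1 -> P1=[0,0,9,8,2,8](3) P2=[5,5,5,3,0,0](2)
Move 6: P1 pit2 -> P1=[0,0,0,9,3,9](4) P2=[6,6,6,4,1,0](2)
Move 7: P2 pit1 -> P1=[1,0,0,9,3,9](4) P2=[6,0,7,5,2,1](3)
Move 8: P2 pit4 -> P1=[1,0,0,9,3,9](4) P2=[6,0,7,5,0,2](4)

Answer: 1 0 0 9 3 9 4 6 0 7 5 0 2 4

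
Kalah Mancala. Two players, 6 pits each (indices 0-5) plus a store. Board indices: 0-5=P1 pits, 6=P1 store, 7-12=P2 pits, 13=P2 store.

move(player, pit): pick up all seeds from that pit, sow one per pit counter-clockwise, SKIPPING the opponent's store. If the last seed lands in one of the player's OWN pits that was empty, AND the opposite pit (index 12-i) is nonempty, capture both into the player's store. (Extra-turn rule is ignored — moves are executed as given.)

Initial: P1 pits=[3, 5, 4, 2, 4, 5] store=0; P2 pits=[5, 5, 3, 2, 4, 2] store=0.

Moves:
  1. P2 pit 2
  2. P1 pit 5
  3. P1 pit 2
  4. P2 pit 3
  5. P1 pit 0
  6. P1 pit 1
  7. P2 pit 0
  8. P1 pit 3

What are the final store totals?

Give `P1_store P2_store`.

Answer: 4 2

Derivation:
Move 1: P2 pit2 -> P1=[3,5,4,2,4,5](0) P2=[5,5,0,3,5,3](0)
Move 2: P1 pit5 -> P1=[3,5,4,2,4,0](1) P2=[6,6,1,4,5,3](0)
Move 3: P1 pit2 -> P1=[3,5,0,3,5,1](2) P2=[6,6,1,4,5,3](0)
Move 4: P2 pit3 -> P1=[4,5,0,3,5,1](2) P2=[6,6,1,0,6,4](1)
Move 5: P1 pit0 -> P1=[0,6,1,4,6,1](2) P2=[6,6,1,0,6,4](1)
Move 6: P1 pit1 -> P1=[0,0,2,5,7,2](3) P2=[7,6,1,0,6,4](1)
Move 7: P2 pit0 -> P1=[1,0,2,5,7,2](3) P2=[0,7,2,1,7,5](2)
Move 8: P1 pit3 -> P1=[1,0,2,0,8,3](4) P2=[1,8,2,1,7,5](2)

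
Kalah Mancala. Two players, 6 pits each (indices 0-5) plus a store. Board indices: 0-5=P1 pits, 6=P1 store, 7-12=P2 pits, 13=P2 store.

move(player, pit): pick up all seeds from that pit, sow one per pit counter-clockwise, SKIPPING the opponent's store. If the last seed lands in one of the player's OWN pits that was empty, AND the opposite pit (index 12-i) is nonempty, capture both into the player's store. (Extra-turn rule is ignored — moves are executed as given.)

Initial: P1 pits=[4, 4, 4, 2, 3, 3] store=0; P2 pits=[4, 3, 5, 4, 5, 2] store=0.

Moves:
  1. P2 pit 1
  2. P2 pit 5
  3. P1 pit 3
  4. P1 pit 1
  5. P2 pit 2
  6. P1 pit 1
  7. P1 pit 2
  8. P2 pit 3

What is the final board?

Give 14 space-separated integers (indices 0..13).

Answer: 7 1 1 2 6 6 1 5 1 0 0 8 2 3

Derivation:
Move 1: P2 pit1 -> P1=[4,4,4,2,3,3](0) P2=[4,0,6,5,6,2](0)
Move 2: P2 pit5 -> P1=[5,4,4,2,3,3](0) P2=[4,0,6,5,6,0](1)
Move 3: P1 pit3 -> P1=[5,4,4,0,4,4](0) P2=[4,0,6,5,6,0](1)
Move 4: P1 pit1 -> P1=[5,0,5,1,5,5](0) P2=[4,0,6,5,6,0](1)
Move 5: P2 pit2 -> P1=[6,1,5,1,5,5](0) P2=[4,0,0,6,7,1](2)
Move 6: P1 pit1 -> P1=[6,0,6,1,5,5](0) P2=[4,0,0,6,7,1](2)
Move 7: P1 pit2 -> P1=[6,0,0,2,6,6](1) P2=[5,1,0,6,7,1](2)
Move 8: P2 pit3 -> P1=[7,1,1,2,6,6](1) P2=[5,1,0,0,8,2](3)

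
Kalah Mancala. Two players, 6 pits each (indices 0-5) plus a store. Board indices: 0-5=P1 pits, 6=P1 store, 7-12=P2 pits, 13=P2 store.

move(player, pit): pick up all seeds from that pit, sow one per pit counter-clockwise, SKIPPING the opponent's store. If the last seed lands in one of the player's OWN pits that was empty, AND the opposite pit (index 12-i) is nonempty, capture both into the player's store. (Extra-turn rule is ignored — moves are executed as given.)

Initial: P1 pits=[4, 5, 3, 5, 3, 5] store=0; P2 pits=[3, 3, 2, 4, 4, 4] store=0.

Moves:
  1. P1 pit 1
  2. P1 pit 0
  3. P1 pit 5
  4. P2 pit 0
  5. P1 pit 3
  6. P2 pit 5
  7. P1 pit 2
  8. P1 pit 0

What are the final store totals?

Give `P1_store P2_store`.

Answer: 4 1

Derivation:
Move 1: P1 pit1 -> P1=[4,0,4,6,4,6](1) P2=[3,3,2,4,4,4](0)
Move 2: P1 pit0 -> P1=[0,1,5,7,5,6](1) P2=[3,3,2,4,4,4](0)
Move 3: P1 pit5 -> P1=[0,1,5,7,5,0](2) P2=[4,4,3,5,5,4](0)
Move 4: P2 pit0 -> P1=[0,1,5,7,5,0](2) P2=[0,5,4,6,6,4](0)
Move 5: P1 pit3 -> P1=[0,1,5,0,6,1](3) P2=[1,6,5,7,6,4](0)
Move 6: P2 pit5 -> P1=[1,2,6,0,6,1](3) P2=[1,6,5,7,6,0](1)
Move 7: P1 pit2 -> P1=[1,2,0,1,7,2](4) P2=[2,7,5,7,6,0](1)
Move 8: P1 pit0 -> P1=[0,3,0,1,7,2](4) P2=[2,7,5,7,6,0](1)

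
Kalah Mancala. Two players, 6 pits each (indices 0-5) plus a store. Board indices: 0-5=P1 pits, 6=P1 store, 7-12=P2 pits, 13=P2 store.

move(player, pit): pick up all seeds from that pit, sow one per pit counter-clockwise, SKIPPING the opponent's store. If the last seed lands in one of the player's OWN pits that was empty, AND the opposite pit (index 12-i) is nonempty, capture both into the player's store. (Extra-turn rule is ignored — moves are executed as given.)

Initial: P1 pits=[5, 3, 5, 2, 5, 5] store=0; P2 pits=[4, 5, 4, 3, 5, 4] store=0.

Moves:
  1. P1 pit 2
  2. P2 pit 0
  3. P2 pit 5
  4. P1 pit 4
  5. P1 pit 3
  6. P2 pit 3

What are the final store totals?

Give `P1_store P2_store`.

Answer: 3 2

Derivation:
Move 1: P1 pit2 -> P1=[5,3,0,3,6,6](1) P2=[5,5,4,3,5,4](0)
Move 2: P2 pit0 -> P1=[5,3,0,3,6,6](1) P2=[0,6,5,4,6,5](0)
Move 3: P2 pit5 -> P1=[6,4,1,4,6,6](1) P2=[0,6,5,4,6,0](1)
Move 4: P1 pit4 -> P1=[6,4,1,4,0,7](2) P2=[1,7,6,5,6,0](1)
Move 5: P1 pit3 -> P1=[6,4,1,0,1,8](3) P2=[2,7,6,5,6,0](1)
Move 6: P2 pit3 -> P1=[7,5,1,0,1,8](3) P2=[2,7,6,0,7,1](2)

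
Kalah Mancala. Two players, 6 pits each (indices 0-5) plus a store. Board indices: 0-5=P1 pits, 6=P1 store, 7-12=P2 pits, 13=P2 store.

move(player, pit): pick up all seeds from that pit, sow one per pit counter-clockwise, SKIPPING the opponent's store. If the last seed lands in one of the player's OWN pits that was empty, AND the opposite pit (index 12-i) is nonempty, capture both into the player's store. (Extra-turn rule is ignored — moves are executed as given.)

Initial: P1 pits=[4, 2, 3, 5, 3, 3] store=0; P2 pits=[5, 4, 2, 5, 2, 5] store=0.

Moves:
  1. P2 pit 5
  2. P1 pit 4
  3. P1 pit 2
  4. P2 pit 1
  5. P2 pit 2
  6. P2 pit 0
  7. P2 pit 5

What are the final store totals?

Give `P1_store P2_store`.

Answer: 2 9

Derivation:
Move 1: P2 pit5 -> P1=[5,3,4,6,3,3](0) P2=[5,4,2,5,2,0](1)
Move 2: P1 pit4 -> P1=[5,3,4,6,0,4](1) P2=[6,4,2,5,2,0](1)
Move 3: P1 pit2 -> P1=[5,3,0,7,1,5](2) P2=[6,4,2,5,2,0](1)
Move 4: P2 pit1 -> P1=[0,3,0,7,1,5](2) P2=[6,0,3,6,3,0](7)
Move 5: P2 pit2 -> P1=[0,3,0,7,1,5](2) P2=[6,0,0,7,4,1](7)
Move 6: P2 pit0 -> P1=[0,3,0,7,1,5](2) P2=[0,1,1,8,5,2](8)
Move 7: P2 pit5 -> P1=[1,3,0,7,1,5](2) P2=[0,1,1,8,5,0](9)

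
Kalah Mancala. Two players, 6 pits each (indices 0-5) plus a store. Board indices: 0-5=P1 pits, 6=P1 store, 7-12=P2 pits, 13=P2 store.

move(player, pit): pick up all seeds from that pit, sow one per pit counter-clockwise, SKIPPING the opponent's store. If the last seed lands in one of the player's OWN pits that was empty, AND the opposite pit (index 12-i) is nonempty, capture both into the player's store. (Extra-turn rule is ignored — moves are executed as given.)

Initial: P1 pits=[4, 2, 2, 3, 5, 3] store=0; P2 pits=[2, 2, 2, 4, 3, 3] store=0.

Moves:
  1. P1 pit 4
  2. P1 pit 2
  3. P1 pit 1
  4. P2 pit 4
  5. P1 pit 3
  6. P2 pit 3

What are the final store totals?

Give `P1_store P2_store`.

Move 1: P1 pit4 -> P1=[4,2,2,3,0,4](1) P2=[3,3,3,4,3,3](0)
Move 2: P1 pit2 -> P1=[4,2,0,4,0,4](5) P2=[3,0,3,4,3,3](0)
Move 3: P1 pit1 -> P1=[4,0,1,5,0,4](5) P2=[3,0,3,4,3,3](0)
Move 4: P2 pit4 -> P1=[5,0,1,5,0,4](5) P2=[3,0,3,4,0,4](1)
Move 5: P1 pit3 -> P1=[5,0,1,0,1,5](6) P2=[4,1,3,4,0,4](1)
Move 6: P2 pit3 -> P1=[6,0,1,0,1,5](6) P2=[4,1,3,0,1,5](2)

Answer: 6 2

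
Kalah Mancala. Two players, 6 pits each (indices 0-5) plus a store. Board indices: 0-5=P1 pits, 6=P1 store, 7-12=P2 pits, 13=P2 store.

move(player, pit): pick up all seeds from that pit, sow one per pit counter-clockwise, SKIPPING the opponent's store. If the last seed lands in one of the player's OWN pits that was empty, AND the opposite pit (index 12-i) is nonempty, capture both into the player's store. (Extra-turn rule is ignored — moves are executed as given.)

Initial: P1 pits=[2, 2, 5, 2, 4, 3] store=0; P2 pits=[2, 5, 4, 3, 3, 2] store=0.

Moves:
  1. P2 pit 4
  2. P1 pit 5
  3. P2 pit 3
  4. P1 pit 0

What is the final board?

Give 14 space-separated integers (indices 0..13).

Move 1: P2 pit4 -> P1=[3,2,5,2,4,3](0) P2=[2,5,4,3,0,3](1)
Move 2: P1 pit5 -> P1=[3,2,5,2,4,0](1) P2=[3,6,4,3,0,3](1)
Move 3: P2 pit3 -> P1=[3,2,5,2,4,0](1) P2=[3,6,4,0,1,4](2)
Move 4: P1 pit0 -> P1=[0,3,6,3,4,0](1) P2=[3,6,4,0,1,4](2)

Answer: 0 3 6 3 4 0 1 3 6 4 0 1 4 2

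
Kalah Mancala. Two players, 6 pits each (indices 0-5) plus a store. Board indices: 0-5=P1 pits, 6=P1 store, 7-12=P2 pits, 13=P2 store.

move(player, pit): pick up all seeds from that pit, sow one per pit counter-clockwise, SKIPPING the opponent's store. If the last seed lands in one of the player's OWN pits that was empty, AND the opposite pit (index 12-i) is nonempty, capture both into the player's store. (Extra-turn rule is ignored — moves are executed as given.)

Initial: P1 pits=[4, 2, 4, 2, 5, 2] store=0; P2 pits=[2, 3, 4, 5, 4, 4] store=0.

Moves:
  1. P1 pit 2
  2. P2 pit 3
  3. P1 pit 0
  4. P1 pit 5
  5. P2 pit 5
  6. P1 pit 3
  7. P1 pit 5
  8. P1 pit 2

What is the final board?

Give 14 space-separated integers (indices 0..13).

Move 1: P1 pit2 -> P1=[4,2,0,3,6,3](1) P2=[2,3,4,5,4,4](0)
Move 2: P2 pit3 -> P1=[5,3,0,3,6,3](1) P2=[2,3,4,0,5,5](1)
Move 3: P1 pit0 -> P1=[0,4,1,4,7,4](1) P2=[2,3,4,0,5,5](1)
Move 4: P1 pit5 -> P1=[0,4,1,4,7,0](2) P2=[3,4,5,0,5,5](1)
Move 5: P2 pit5 -> P1=[1,5,2,5,7,0](2) P2=[3,4,5,0,5,0](2)
Move 6: P1 pit3 -> P1=[1,5,2,0,8,1](3) P2=[4,5,5,0,5,0](2)
Move 7: P1 pit5 -> P1=[1,5,2,0,8,0](4) P2=[4,5,5,0,5,0](2)
Move 8: P1 pit2 -> P1=[1,5,0,1,9,0](4) P2=[4,5,5,0,5,0](2)

Answer: 1 5 0 1 9 0 4 4 5 5 0 5 0 2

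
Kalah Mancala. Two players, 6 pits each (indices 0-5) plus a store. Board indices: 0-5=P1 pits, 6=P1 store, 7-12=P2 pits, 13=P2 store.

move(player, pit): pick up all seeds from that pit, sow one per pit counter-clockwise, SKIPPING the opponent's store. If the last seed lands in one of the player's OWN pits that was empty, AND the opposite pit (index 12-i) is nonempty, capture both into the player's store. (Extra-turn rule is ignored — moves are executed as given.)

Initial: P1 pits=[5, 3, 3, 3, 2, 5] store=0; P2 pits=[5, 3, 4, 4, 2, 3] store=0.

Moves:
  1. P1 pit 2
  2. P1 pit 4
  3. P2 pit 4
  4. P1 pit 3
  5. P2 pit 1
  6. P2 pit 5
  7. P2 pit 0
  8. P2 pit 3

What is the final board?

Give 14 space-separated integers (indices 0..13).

Move 1: P1 pit2 -> P1=[5,3,0,4,3,6](0) P2=[5,3,4,4,2,3](0)
Move 2: P1 pit4 -> P1=[5,3,0,4,0,7](1) P2=[6,3,4,4,2,3](0)
Move 3: P2 pit4 -> P1=[5,3,0,4,0,7](1) P2=[6,3,4,4,0,4](1)
Move 4: P1 pit3 -> P1=[5,3,0,0,1,8](2) P2=[7,3,4,4,0,4](1)
Move 5: P2 pit1 -> P1=[5,0,0,0,1,8](2) P2=[7,0,5,5,0,4](5)
Move 6: P2 pit5 -> P1=[6,1,1,0,1,8](2) P2=[7,0,5,5,0,0](6)
Move 7: P2 pit0 -> P1=[7,1,1,0,1,8](2) P2=[0,1,6,6,1,1](7)
Move 8: P2 pit3 -> P1=[8,2,2,0,1,8](2) P2=[0,1,6,0,2,2](8)

Answer: 8 2 2 0 1 8 2 0 1 6 0 2 2 8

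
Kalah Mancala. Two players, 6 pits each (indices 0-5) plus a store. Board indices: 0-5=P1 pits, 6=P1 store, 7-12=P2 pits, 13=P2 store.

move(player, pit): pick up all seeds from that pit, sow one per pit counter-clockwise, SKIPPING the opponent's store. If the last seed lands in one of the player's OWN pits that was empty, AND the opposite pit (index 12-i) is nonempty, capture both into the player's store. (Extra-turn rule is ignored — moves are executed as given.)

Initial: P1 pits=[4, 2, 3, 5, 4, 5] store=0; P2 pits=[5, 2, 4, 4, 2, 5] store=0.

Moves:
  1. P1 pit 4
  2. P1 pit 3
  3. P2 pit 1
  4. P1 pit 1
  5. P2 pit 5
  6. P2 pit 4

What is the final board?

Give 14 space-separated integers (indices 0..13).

Answer: 6 1 5 1 2 7 8 7 0 0 5 0 1 2

Derivation:
Move 1: P1 pit4 -> P1=[4,2,3,5,0,6](1) P2=[6,3,4,4,2,5](0)
Move 2: P1 pit3 -> P1=[4,2,3,0,1,7](2) P2=[7,4,4,4,2,5](0)
Move 3: P2 pit1 -> P1=[4,2,3,0,1,7](2) P2=[7,0,5,5,3,6](0)
Move 4: P1 pit1 -> P1=[4,0,4,0,1,7](8) P2=[7,0,0,5,3,6](0)
Move 5: P2 pit5 -> P1=[5,1,5,1,2,7](8) P2=[7,0,0,5,3,0](1)
Move 6: P2 pit4 -> P1=[6,1,5,1,2,7](8) P2=[7,0,0,5,0,1](2)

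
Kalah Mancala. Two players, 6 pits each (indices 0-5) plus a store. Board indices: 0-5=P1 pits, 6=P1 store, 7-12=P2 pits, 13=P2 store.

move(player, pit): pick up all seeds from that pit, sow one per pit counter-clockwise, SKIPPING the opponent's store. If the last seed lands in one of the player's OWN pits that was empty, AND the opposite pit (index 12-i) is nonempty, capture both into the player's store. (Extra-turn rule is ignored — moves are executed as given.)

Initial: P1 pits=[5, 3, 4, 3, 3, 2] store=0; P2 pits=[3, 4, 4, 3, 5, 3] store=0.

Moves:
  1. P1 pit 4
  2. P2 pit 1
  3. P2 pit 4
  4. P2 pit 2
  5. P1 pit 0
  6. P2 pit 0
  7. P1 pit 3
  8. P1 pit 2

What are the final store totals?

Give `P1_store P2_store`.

Answer: 4 2

Derivation:
Move 1: P1 pit4 -> P1=[5,3,4,3,0,3](1) P2=[4,4,4,3,5,3](0)
Move 2: P2 pit1 -> P1=[5,3,4,3,0,3](1) P2=[4,0,5,4,6,4](0)
Move 3: P2 pit4 -> P1=[6,4,5,4,0,3](1) P2=[4,0,5,4,0,5](1)
Move 4: P2 pit2 -> P1=[7,4,5,4,0,3](1) P2=[4,0,0,5,1,6](2)
Move 5: P1 pit0 -> P1=[0,5,6,5,1,4](2) P2=[5,0,0,5,1,6](2)
Move 6: P2 pit0 -> P1=[0,5,6,5,1,4](2) P2=[0,1,1,6,2,7](2)
Move 7: P1 pit3 -> P1=[0,5,6,0,2,5](3) P2=[1,2,1,6,2,7](2)
Move 8: P1 pit2 -> P1=[0,5,0,1,3,6](4) P2=[2,3,1,6,2,7](2)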